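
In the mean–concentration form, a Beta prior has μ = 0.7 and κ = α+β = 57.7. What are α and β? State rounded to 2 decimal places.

Split κ in proportion μ : (1−μ): α = 0.7·57.7 = 40.39, β = 57.7 − 40.39 = 17.31.

α = 40.39, β = 17.31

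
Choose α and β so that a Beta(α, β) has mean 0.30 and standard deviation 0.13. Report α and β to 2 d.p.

α = 3.43, β = 8.00

σ² = 0.13² = 0.0169.
With s = α+β, Var = μ(1−μ)/(s+1), so s+1 = (0.30×0.70)/0.0169 = 12.4260 and s = 11.4260.
α = μs = 3.43, β = (1−μ)s = 8.00.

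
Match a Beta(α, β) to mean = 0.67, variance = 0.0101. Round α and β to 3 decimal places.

α = 13.997, β = 6.894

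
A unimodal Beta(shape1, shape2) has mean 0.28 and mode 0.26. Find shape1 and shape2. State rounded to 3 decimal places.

Let s = shape1+shape2. Mean gives shape1 = μs = 0.28s; mode gives (shape1−1)/(s−2) = 0.26.
Substituting: 0.28s − 1 = 0.26(s−2) = 0.26s − 0.52, so 0.02s = 0.48 and s = 24.0000.
Then shape1 = 0.28×24.0000 = 6.720 and shape2 = s−shape1 = 17.280.

shape1 = 6.720, shape2 = 17.280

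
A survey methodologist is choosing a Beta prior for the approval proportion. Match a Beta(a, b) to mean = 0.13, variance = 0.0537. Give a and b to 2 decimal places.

a = 0.14, b = 0.96

By moment matching, a+b = μ(1−μ)/σ² − 1 = (0.13·0.87)/0.0537 − 1 = 2.1061 − 1 = 1.1061.
Since a/(a+b) = μ, a = 0.13·1.1061 = 0.14 and b = 0.87·1.1061 = 0.96.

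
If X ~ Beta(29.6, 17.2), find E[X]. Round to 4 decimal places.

0.6325

E[X] = α/(α+β) = 29.6/46.8 = 0.6325.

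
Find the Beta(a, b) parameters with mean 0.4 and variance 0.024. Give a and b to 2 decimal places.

a = 3.60, b = 5.40

Let s = a+b. The Beta variance is μ(1−μ)/(s+1).
So s+1 = μ(1−μ)/σ² = (0.4×0.6)/0.024 = 0.24/0.024 = 10.0000, giving s = 9.0000.
Then a = μs = 0.4×9.0000 = 3.60 and b = (1−μ)s = 0.6×9.0000 = 5.40.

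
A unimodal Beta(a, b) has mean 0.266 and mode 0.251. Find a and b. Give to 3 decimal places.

a = 8.831, b = 24.369

With s = a+b: μ = a/s and mode = (a−1)/(s−2). Eliminating a = μs,
μs − 1 = m(s−2) ⇒ s(μ−m) = 1−2m ⇒ s = 0.498/0.015 = 33.2000.
So a = μs = 8.831, b = (1−μ)s = 24.369.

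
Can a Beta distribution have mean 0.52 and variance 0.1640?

Yes

The Beta variance bound is σ² < μ(1−μ).
Here μ(1−μ) = 0.52×0.48 = 0.2496, and 0.1640 < 0.2496.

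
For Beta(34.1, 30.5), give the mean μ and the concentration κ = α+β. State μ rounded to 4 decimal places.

κ = α+β = 34.1+30.5 = 64.6; μ = α/κ = 34.1/64.6 = 0.5279.

μ = 0.5279, κ = 64.6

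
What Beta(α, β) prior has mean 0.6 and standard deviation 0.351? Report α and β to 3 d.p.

α = 0.569, β = 0.379

σ² = 0.351² = 0.123201.
With s = α+β, Var = μ(1−μ)/(s+1), so s+1 = (0.6×0.4)/0.123201 = 1.9480 and s = 0.9480.
α = μs = 0.569, β = (1−μ)s = 0.379.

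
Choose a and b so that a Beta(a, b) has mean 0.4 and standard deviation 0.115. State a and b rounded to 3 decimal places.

a = 6.859, b = 10.288

First σ² = 0.013225. Setting a = μn, b = (1−μ)n with n = a+b,
μ(1−μ)/(n+1) = 0.013225 ⇒ n+1 = 0.24/0.013225 = 18.1474 ⇒ n = 17.1474.
Hence a = 0.4×17.1474 = 6.859, b = 0.6×17.1474 = 10.288.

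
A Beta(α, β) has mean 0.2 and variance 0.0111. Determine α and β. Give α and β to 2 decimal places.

α = 2.68, β = 10.73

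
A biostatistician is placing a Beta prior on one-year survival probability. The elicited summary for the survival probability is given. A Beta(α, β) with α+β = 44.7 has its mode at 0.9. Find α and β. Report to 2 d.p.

α = 39.43, β = 5.27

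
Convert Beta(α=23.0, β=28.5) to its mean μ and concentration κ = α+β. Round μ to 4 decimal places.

μ = 0.4466, κ = 51.5

κ = α+β = 23.0+28.5 = 51.5; μ = α/κ = 23.0/51.5 = 0.4466.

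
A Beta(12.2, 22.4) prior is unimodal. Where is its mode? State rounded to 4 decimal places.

0.3436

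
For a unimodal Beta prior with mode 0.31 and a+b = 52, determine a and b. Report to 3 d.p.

a = 16.500, b = 35.500

For a,b>1 the mode is (a−1)/(a+b−2), so a = mode·(κ−2)+1 = 0.31×50+1 = 16.500.
And b = (1−mode)·(κ−2)+1 = 0.69×50+1 = 35.500.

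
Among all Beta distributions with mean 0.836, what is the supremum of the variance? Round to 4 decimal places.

0.1371

For fixed mean μ the Beta variance is μ(1−μ)/(α+β+1), increasing as α+β decreases.
Its least upper bound (not attained) is μ(1−μ) = 0.836·0.164 = 0.1371.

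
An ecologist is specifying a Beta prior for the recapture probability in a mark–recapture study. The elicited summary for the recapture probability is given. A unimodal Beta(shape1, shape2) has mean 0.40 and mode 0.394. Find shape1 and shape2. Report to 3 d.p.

With s = shape1+shape2: μ = shape1/s and mode = (shape1−1)/(s−2). Eliminating shape1 = μs,
μs − 1 = m(s−2) ⇒ s(μ−m) = 1−2m ⇒ s = 0.212/0.006 = 35.3333.
So shape1 = μs = 14.133, shape2 = (1−μ)s = 21.200.

shape1 = 14.133, shape2 = 21.200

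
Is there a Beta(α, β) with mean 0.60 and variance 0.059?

Yes

The Beta variance bound is σ² < μ(1−μ).
Here μ(1−μ) = 0.60×0.40 = 0.2400, and 0.059 < 0.2400.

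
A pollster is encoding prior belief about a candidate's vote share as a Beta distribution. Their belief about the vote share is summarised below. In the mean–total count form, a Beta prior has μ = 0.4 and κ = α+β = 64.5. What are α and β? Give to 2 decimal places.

α = μκ = 0.4×64.5 = 25.80 and β = (1−μ)κ = 0.6×64.5 = 38.70.

α = 25.80, β = 38.70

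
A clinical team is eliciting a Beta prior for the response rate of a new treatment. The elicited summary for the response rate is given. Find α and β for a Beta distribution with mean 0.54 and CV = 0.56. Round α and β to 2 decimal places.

α = 0.93, β = 0.79

σ = CV·μ = 0.56×0.54 = 0.30240, so σ² = 0.091446.
s+1 = μ(1−μ)/σ² = 0.2484/0.091446 = 2.7164, so s = α+β = 1.7164.
α = μs = 0.93, β = (1−μ)s = 0.79.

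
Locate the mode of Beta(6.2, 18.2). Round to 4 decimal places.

The density x^(α−1)(1−x)^(β−1) is maximised at (α−1)/(α+β−2) = 5.2/22.4 = 0.2321.

0.2321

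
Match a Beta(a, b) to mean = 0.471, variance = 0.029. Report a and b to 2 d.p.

a = 3.58, b = 4.02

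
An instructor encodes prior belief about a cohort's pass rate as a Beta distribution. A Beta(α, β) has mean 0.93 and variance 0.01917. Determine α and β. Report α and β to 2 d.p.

By moment matching, α+β = μ(1−μ)/σ² − 1 = (0.93·0.07)/0.01917 − 1 = 3.3959 − 1 = 2.3959.
Since α/(α+β) = μ, α = 0.93·2.3959 = 2.23 and β = 0.07·2.3959 = 0.17.

α = 2.23, β = 0.17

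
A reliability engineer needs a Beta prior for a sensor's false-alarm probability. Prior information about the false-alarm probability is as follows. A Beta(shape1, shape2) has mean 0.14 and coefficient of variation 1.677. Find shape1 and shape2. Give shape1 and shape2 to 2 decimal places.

shape1 = 0.17, shape2 = 1.02

σ = CV·μ = 1.677×0.14 = 0.23478, so σ² = 0.055122.
s+1 = μ(1−μ)/σ² = 0.1204/0.055122 = 2.1843, so s = shape1+shape2 = 1.1843.
shape1 = μs = 0.17, shape2 = (1−μ)s = 1.02.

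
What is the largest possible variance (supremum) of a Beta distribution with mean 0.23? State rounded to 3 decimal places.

Var = μ(1−μ)/(α+β+1), which approaches μ(1−μ) as α+β → 0.
So the supremum is μ(1−μ) = 0.23×0.77 = 0.177.

0.177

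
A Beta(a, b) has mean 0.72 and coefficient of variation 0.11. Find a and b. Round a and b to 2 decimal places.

σ = CV·μ = 0.11×0.72 = 0.07920, so σ² = 0.006273.
s+1 = μ(1−μ)/σ² = 0.2016/0.006273 = 32.1396, so s = a+b = 31.1396.
a = μs = 22.42, b = (1−μ)s = 8.72.

a = 22.42, b = 8.72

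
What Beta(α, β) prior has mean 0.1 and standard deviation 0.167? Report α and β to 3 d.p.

α = 0.223, β = 2.004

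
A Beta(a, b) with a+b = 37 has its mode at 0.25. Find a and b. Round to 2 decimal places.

a = 9.75, b = 27.25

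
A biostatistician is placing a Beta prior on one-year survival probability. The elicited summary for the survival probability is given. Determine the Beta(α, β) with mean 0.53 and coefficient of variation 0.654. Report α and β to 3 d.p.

Var = (CV·μ)² = (0.654×0.53)² = 0.120145.
α+β = μ(1−μ)/Var − 1 = 0.2491/0.120145 − 1 = 1.0733.
Thus α = 0.53·1.0733 = 0.569 and β = 0.47·1.0733 = 0.504.

α = 0.569, β = 0.504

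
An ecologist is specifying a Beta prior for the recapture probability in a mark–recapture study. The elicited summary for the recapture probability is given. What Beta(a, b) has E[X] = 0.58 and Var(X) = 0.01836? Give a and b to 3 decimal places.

a = 7.115, b = 5.153

Let s = a+b. The Beta variance is μ(1−μ)/(s+1).
So s+1 = μ(1−μ)/σ² = (0.58×0.42)/0.01836 = 0.2436/0.01836 = 13.2680, giving s = 12.2680.
Then a = μs = 0.58×12.2680 = 7.115 and b = (1−μ)s = 0.42×12.2680 = 5.153.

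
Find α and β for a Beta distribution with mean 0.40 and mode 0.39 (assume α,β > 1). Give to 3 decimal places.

α = 8.800, β = 13.200

With s = α+β: μ = α/s and mode = (α−1)/(s−2). Eliminating α = μs,
μs − 1 = m(s−2) ⇒ s(μ−m) = 1−2m ⇒ s = 0.22/0.01 = 22.0000.
So α = μs = 8.800, β = (1−μ)s = 13.200.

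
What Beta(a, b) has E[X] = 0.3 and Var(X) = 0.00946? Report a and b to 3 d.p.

By moment matching, a+b = μ(1−μ)/σ² − 1 = (0.3·0.7)/0.00946 − 1 = 22.1987 − 1 = 21.1987.
Since a/(a+b) = μ, a = 0.3·21.1987 = 6.360 and b = 0.7·21.1987 = 14.839.

a = 6.360, b = 14.839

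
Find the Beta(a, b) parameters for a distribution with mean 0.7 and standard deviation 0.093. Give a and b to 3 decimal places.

a = 16.296, b = 6.984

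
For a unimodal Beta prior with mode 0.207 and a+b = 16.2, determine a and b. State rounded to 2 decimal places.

Since the density peak of Beta(a,b) is at (a−1)/(a+b−2),
a = 1 + 0.207(16.2−2) = 3.94 and b = 16.2 − 3.94 = 12.26.

a = 3.94, b = 12.26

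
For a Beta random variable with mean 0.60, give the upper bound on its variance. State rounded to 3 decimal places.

Var = μ(1−μ)/(α+β+1), which approaches μ(1−μ) as α+β → 0.
So the supremum is μ(1−μ) = 0.60×0.40 = 0.240.

0.240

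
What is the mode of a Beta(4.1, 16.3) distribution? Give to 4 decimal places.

The density x^(α−1)(1−x)^(β−1) is maximised at (α−1)/(α+β−2) = 3.1/18.4 = 0.1685.

0.1685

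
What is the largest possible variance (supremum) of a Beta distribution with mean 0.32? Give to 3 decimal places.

For fixed mean μ the Beta variance is μ(1−μ)/(α+β+1), increasing as α+β decreases.
Its least upper bound (not attained) is μ(1−μ) = 0.32·0.68 = 0.218.

0.218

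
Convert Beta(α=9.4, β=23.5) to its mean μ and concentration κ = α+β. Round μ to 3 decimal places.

κ = α+β = 9.4+23.5 = 32.9; μ = α/κ = 9.4/32.9 = 0.286.

μ = 0.286, κ = 32.9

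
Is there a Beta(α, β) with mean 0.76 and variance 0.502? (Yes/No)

No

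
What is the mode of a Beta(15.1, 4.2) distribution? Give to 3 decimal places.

The density x^(α−1)(1−x)^(β−1) is maximised at (α−1)/(α+β−2) = 14.1/17.3 = 0.815.

0.815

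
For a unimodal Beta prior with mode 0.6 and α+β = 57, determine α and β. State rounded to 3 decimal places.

For α,β>1 the mode is (α−1)/(α+β−2), so α = mode·(κ−2)+1 = 0.6×55+1 = 34.000.
And β = (1−mode)·(κ−2)+1 = 0.4×55+1 = 23.000.

α = 34.000, β = 23.000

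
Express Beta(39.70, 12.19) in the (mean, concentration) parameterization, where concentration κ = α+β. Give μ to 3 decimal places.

μ = 0.765, κ = 51.89

κ = α+β = 39.70+12.19 = 51.89; μ = α/κ = 39.70/51.89 = 0.765.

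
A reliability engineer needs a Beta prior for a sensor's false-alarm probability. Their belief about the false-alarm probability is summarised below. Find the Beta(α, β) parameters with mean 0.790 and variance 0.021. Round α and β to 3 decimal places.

α = 5.451, β = 1.449

By moment matching, α+β = μ(1−μ)/σ² − 1 = (0.790·0.210)/0.021 − 1 = 7.9000 − 1 = 6.9000.
Since α/(α+β) = μ, α = 0.790·6.9000 = 5.451 and β = 0.210·6.9000 = 1.449.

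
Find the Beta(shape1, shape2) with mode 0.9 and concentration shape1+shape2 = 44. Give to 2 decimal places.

shape1 = 38.80, shape2 = 5.20

Mode = (shape1−1)/(κ−2) with κ = shape1+shape2, so shape1−1 = 0.9·42 = 37.80.
shape1 = 38.80; shape2 = κ − shape1 = 5.20.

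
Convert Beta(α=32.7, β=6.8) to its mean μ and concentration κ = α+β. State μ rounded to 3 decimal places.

κ = α+β = 32.7+6.8 = 39.5; μ = α/κ = 32.7/39.5 = 0.828.

μ = 0.828, κ = 39.5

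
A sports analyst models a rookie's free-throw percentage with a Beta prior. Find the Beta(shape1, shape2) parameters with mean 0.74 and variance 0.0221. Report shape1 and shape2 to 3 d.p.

shape1 = 5.702, shape2 = 2.004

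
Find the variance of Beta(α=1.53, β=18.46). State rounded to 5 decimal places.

0.00337

Var = αβ/[(α+β)²(α+β+1)] = (1.53×18.46)/(19.99²×20.99) = 28.2438/8387.606099 = 0.00337.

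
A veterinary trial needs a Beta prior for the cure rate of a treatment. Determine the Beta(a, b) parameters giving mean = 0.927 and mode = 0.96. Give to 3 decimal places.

With s = a+b: μ = a/s and mode = (a−1)/(s−2). Eliminating a = μs,
μs − 1 = m(s−2) ⇒ s(μ−m) = 1−2m ⇒ s = -0.92/-0.033 = 27.8788.
So a = μs = 25.844, b = (1−μ)s = 2.035.

a = 25.844, b = 2.035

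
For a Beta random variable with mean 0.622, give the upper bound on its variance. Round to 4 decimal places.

0.2351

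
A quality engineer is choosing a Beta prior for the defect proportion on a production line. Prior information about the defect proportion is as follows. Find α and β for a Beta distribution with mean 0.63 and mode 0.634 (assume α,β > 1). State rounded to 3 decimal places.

Let s = α+β. Mean gives α = μs = 0.63s; mode gives (α−1)/(s−2) = 0.634.
Substituting: 0.63s − 1 = 0.634(s−2) = 0.634s − 1.268, so -0.004s = -0.268 and s = 67.0000.
Then α = 0.63×67.0000 = 42.210 and β = s−α = 24.790.

α = 42.210, β = 24.790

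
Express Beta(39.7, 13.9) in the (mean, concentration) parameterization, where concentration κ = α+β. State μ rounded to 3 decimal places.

κ = α+β = 39.7+13.9 = 53.6; μ = α/κ = 39.7/53.6 = 0.741.

μ = 0.741, κ = 53.6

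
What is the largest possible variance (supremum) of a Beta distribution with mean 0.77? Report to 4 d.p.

For fixed mean μ the Beta variance is μ(1−μ)/(α+β+1), increasing as α+β decreases.
Its least upper bound (not attained) is μ(1−μ) = 0.77·0.23 = 0.1771.

0.1771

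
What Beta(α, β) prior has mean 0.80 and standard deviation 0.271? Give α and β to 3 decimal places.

α = 0.943, β = 0.236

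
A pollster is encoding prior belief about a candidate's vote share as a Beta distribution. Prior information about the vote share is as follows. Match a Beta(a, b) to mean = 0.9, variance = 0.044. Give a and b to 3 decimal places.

Write ν = a+b; then a = μν and Var = μ(1−μ)/(ν+1).
ν = μ(1−μ)/Var − 1 = 0.09/0.044 − 1 = 1.0455.
a = 0.9·1.0455 = 0.941, b = 0.1·1.0455 = 0.105.

a = 0.941, b = 0.105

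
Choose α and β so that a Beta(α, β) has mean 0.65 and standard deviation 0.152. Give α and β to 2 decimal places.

α = 5.75, β = 3.10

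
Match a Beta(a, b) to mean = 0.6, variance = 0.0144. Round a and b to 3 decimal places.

a = 9.400, b = 6.267

Let s = a+b. The Beta variance is μ(1−μ)/(s+1).
So s+1 = μ(1−μ)/σ² = (0.6×0.4)/0.0144 = 0.24/0.0144 = 16.6667, giving s = 15.6667.
Then a = μs = 0.6×15.6667 = 9.400 and b = (1−μ)s = 0.4×15.6667 = 6.267.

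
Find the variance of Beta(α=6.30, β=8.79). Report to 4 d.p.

0.0151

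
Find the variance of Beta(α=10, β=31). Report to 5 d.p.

0.00439

α+β = 41 and αβ = 310, so Var = αβ/[(α+β)²(α+β+1)] = 310/70602 = 0.00439.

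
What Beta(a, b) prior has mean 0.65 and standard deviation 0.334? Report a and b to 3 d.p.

First σ² = 0.111556. Setting a = μn, b = (1−μ)n with n = a+b,
μ(1−μ)/(n+1) = 0.111556 ⇒ n+1 = 0.2275/0.111556 = 2.0393 ⇒ n = 1.0393.
Hence a = 0.65×1.0393 = 0.676, b = 0.35×1.0393 = 0.364.

a = 0.676, b = 0.364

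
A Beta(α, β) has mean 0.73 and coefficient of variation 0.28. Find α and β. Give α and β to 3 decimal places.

Var = (CV·μ)² = (0.28×0.73)² = 0.041779.
α+β = μ(1−μ)/Var − 1 = 0.1971/0.041779 − 1 = 3.7176.
Thus α = 0.73·3.7176 = 2.714 and β = 0.27·3.7176 = 1.004.

α = 2.714, β = 1.004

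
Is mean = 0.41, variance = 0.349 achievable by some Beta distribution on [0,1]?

No

The Beta variance bound is σ² < μ(1−μ).
Here μ(1−μ) = 0.41×0.59 = 0.2419, and 0.349 ≥ 0.2419.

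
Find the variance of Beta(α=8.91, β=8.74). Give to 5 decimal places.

Var = αβ/[(α+β)²(α+β+1)] = (8.91×8.74)/(17.65²×18.65) = 77.8734/5809.894625 = 0.01340.

0.01340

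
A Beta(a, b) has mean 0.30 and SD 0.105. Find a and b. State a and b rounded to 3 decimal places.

a = 5.414, b = 12.633

First σ² = 0.011025. Setting a = μn, b = (1−μ)n with n = a+b,
μ(1−μ)/(n+1) = 0.011025 ⇒ n+1 = 0.2100/0.011025 = 19.0476 ⇒ n = 18.0476.
Hence a = 0.30×18.0476 = 5.414, b = 0.70×18.0476 = 12.633.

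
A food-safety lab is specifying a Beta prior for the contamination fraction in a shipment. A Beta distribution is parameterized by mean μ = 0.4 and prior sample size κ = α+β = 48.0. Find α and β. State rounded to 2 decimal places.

α = 19.20, β = 28.80

α = μκ = 0.4×48.0 = 19.20 and β = (1−μ)κ = 0.6×48.0 = 28.80.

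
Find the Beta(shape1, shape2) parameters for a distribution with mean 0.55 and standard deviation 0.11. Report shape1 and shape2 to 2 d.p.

shape1 = 10.70, shape2 = 8.75

σ² = 0.11² = 0.0121.
With s = shape1+shape2, Var = μ(1−μ)/(s+1), so s+1 = (0.55×0.45)/0.0121 = 20.4545 and s = 19.4545.
shape1 = μs = 10.70, shape2 = (1−μ)s = 8.75.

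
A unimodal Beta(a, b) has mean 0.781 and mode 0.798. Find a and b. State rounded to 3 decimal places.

a = 27.381, b = 7.678

With s = a+b: μ = a/s and mode = (a−1)/(s−2). Eliminating a = μs,
μs − 1 = m(s−2) ⇒ s(μ−m) = 1−2m ⇒ s = -0.596/-0.017 = 35.0588.
So a = μs = 27.381, b = (1−μ)s = 7.678.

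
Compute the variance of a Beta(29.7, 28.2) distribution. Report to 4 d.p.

μ = 29.7/57.9 = 0.512953; Var = μ(1−μ)/(α+β+1) = 0.2498322/58.9 = 0.0042.

0.0042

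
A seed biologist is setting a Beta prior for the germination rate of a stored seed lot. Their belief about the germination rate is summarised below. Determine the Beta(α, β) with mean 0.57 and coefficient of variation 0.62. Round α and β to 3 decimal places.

σ = CV·μ = 0.62×0.57 = 0.35340, so σ² = 0.124892.
s+1 = μ(1−μ)/σ² = 0.2451/0.124892 = 1.9625, so s = α+β = 0.9625.
α = μs = 0.549, β = (1−μ)s = 0.414.

α = 0.549, β = 0.414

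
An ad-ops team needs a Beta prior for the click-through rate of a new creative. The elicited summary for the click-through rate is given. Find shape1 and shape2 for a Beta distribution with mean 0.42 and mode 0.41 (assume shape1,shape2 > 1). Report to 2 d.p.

shape1 = 7.56, shape2 = 10.44

With s = shape1+shape2: μ = shape1/s and mode = (shape1−1)/(s−2). Eliminating shape1 = μs,
μs − 1 = m(s−2) ⇒ s(μ−m) = 1−2m ⇒ s = 0.18/0.01 = 18.0000.
So shape1 = μs = 7.56, shape2 = (1−μ)s = 10.44.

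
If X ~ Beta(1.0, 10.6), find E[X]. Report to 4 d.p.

E[X] = α/(α+β) = 1.0/11.6 = 0.0862.

0.0862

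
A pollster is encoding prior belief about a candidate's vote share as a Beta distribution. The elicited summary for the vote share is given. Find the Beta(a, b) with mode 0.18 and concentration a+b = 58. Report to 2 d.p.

a = 11.08, b = 46.92

For a,b>1 the mode is (a−1)/(a+b−2), so a = mode·(κ−2)+1 = 0.18×56+1 = 11.08.
And b = (1−mode)·(κ−2)+1 = 0.82×56+1 = 46.92.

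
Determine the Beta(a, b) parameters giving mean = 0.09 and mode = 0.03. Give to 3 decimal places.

a = 1.410, b = 14.257

With s = a+b: μ = a/s and mode = (a−1)/(s−2). Eliminating a = μs,
μs − 1 = m(s−2) ⇒ s(μ−m) = 1−2m ⇒ s = 0.94/0.06 = 15.6667.
So a = μs = 1.410, b = (1−μ)s = 14.257.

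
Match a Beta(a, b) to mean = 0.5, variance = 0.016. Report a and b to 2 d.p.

Let s = a+b. The Beta variance is μ(1−μ)/(s+1).
So s+1 = μ(1−μ)/σ² = (0.5×0.5)/0.016 = 0.25/0.016 = 15.6250, giving s = 14.6250.
Then a = μs = 0.5×14.6250 = 7.31 and b = (1−μ)s = 0.5×14.6250 = 7.31.

a = 7.31, b = 7.31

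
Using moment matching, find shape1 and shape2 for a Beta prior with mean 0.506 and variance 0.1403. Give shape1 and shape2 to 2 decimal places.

Write ν = shape1+shape2; then shape1 = μν and Var = μ(1−μ)/(ν+1).
ν = μ(1−μ)/Var − 1 = 0.249964/0.1403 − 1 = 0.7816.
shape1 = 0.506·0.7816 = 0.40, shape2 = 0.494·0.7816 = 0.39.

shape1 = 0.40, shape2 = 0.39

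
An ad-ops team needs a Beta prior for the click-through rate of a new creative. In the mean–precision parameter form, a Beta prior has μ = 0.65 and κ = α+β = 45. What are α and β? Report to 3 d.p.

α = μκ = 0.65×45 = 29.250 and β = (1−μ)κ = 0.35×45 = 15.750.

α = 29.250, β = 15.750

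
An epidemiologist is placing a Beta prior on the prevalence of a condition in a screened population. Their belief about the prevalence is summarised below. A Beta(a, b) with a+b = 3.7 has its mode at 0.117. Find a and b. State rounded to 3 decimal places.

a = 1.199, b = 2.501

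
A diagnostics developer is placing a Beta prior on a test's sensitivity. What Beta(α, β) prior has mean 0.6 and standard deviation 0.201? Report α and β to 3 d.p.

α = 2.964, β = 1.976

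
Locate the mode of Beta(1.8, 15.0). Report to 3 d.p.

0.054

With α,β > 1, mode = (α−1)/(α+β−2) = 0.8/14.8 = 0.054.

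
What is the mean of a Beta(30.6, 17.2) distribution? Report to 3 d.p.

0.640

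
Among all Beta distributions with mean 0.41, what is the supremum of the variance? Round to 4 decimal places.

0.2419

For fixed mean μ the Beta variance is μ(1−μ)/(α+β+1), increasing as α+β decreases.
Its least upper bound (not attained) is μ(1−μ) = 0.41·0.59 = 0.2419.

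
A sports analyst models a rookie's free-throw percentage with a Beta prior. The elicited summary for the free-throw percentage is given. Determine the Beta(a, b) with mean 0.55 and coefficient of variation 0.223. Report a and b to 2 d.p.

σ = CV·μ = 0.223×0.55 = 0.12265, so σ² = 0.015043.
s+1 = μ(1−μ)/σ² = 0.2475/0.015043 = 16.4528, so s = a+b = 15.4528.
a = μs = 8.50, b = (1−μ)s = 6.95.

a = 8.50, b = 6.95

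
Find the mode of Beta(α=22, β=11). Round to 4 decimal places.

0.6774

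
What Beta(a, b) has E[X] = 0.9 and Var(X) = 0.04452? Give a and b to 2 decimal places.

a = 0.92, b = 0.10

Let s = a+b. The Beta variance is μ(1−μ)/(s+1).
So s+1 = μ(1−μ)/σ² = (0.9×0.1)/0.04452 = 0.09/0.04452 = 2.0216, giving s = 1.0216.
Then a = μs = 0.9×1.0216 = 0.92 and b = (1−μ)s = 0.1×1.0216 = 0.10.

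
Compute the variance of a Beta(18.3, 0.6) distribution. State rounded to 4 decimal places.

0.0015

Var = αβ/[(α+β)²(α+β+1)] = (18.3×0.6)/(18.9²×19.9) = 10.98/7108.479 = 0.0015.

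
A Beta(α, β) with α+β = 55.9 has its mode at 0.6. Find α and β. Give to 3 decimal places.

Since the density peak of Beta(α,β) is at (α−1)/(α+β−2),
α = 1 + 0.6(55.9−2) = 33.340 and β = 55.9 − 33.340 = 22.560.

α = 33.340, β = 22.560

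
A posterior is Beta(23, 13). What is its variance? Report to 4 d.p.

0.0062

μ = 23/36 = 0.638889; Var = μ(1−μ)/(α+β+1) = 0.2307099/37 = 0.0062.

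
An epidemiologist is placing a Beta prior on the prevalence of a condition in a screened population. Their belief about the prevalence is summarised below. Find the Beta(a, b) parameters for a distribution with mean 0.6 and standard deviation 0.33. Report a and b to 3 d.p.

a = 0.722, b = 0.482

First σ² = 0.1089. Setting a = μn, b = (1−μ)n with n = a+b,
μ(1−μ)/(n+1) = 0.1089 ⇒ n+1 = 0.24/0.1089 = 2.2039 ⇒ n = 1.2039.
Hence a = 0.6×1.2039 = 0.722, b = 0.4×1.2039 = 0.482.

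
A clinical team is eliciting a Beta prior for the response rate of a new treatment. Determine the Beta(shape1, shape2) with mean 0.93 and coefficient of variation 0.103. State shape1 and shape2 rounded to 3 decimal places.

σ = CV·μ = 0.103×0.93 = 0.09579, so σ² = 0.009176.
s+1 = μ(1−μ)/σ² = 0.0651/0.009176 = 7.0948, so s = shape1+shape2 = 6.0948.
shape1 = μs = 5.668, shape2 = (1−μ)s = 0.427.

shape1 = 5.668, shape2 = 0.427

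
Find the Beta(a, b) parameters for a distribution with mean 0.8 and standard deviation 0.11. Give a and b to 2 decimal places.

a = 9.78, b = 2.44

First σ² = 0.0121. Setting a = μn, b = (1−μ)n with n = a+b,
μ(1−μ)/(n+1) = 0.0121 ⇒ n+1 = 0.16/0.0121 = 13.2231 ⇒ n = 12.2231.
Hence a = 0.8×12.2231 = 9.78, b = 0.2×12.2231 = 2.44.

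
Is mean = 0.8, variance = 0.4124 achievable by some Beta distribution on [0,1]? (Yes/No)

No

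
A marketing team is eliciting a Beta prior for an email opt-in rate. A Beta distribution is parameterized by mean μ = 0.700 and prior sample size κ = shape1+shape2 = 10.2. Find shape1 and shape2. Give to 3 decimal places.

shape1 = 7.140, shape2 = 3.060

Split κ in proportion μ : (1−μ): shape1 = 0.700·10.2 = 7.140, shape2 = 10.2 − 7.140 = 3.060.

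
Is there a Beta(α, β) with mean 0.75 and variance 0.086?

Yes

A Beta with mean μ has variance μ(1−μ)/(α+β+1) < μ(1−μ).
Here μ(1−μ) = 0.75×0.25 = 0.1875, and 0.086 < 0.1875.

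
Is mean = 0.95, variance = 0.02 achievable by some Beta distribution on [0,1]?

For any Beta, Var(X) < E[X]·(1−E[X]).
Here μ(1−μ) = 0.95×0.05 = 0.0475, and 0.02 < 0.0475.

Yes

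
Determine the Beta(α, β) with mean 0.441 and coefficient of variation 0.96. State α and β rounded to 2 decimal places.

σ = CV·μ = 0.96×0.441 = 0.42336, so σ² = 0.179234.
s+1 = μ(1−μ)/σ² = 0.246519/0.179234 = 1.3754, so s = α+β = 0.3754.
α = μs = 0.17, β = (1−μ)s = 0.21.

α = 0.17, β = 0.21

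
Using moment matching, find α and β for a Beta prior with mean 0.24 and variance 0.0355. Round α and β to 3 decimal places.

α = 0.993, β = 3.145

Write ν = α+β; then α = μν and Var = μ(1−μ)/(ν+1).
ν = μ(1−μ)/Var − 1 = 0.1824/0.0355 − 1 = 4.1380.
α = 0.24·4.1380 = 0.993, β = 0.76·4.1380 = 3.145.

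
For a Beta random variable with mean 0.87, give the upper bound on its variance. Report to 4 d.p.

0.1131

For fixed mean μ the Beta variance is μ(1−μ)/(α+β+1), increasing as α+β decreases.
Its least upper bound (not attained) is μ(1−μ) = 0.87·0.13 = 0.1131.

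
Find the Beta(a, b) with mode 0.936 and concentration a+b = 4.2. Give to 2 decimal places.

Mode = (a−1)/(κ−2) with κ = a+b, so a−1 = 0.936·2.2 = 2.06.
a = 3.06; b = κ − a = 1.14.

a = 3.06, b = 1.14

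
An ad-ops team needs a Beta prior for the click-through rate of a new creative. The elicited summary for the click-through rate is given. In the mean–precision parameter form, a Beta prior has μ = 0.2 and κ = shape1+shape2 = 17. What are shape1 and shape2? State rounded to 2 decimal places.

shape1 = μκ = 0.2×17 = 3.40 and shape2 = (1−μ)κ = 0.8×17 = 13.60.

shape1 = 3.40, shape2 = 13.60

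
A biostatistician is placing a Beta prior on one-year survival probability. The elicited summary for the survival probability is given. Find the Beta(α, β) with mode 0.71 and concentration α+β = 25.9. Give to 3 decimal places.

α = 17.969, β = 7.931

For α,β>1 the mode is (α−1)/(α+β−2), so α = mode·(κ−2)+1 = 0.71×23.9+1 = 17.969.
And β = (1−mode)·(κ−2)+1 = 0.29×23.9+1 = 7.931.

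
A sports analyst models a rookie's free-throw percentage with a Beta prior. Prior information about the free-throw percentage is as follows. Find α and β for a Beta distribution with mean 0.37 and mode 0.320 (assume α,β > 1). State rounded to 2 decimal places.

α = 2.66, β = 4.54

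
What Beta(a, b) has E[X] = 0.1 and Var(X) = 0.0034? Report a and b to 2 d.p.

a = 2.55, b = 22.92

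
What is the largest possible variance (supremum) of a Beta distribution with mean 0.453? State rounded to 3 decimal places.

0.248

Var = μ(1−μ)/(α+β+1), which approaches μ(1−μ) as α+β → 0.
So the supremum is μ(1−μ) = 0.453×0.547 = 0.248.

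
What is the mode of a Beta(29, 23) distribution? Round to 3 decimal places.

0.560

The density x^(α−1)(1−x)^(β−1) is maximised at (α−1)/(α+β−2) = 28/50 = 0.560.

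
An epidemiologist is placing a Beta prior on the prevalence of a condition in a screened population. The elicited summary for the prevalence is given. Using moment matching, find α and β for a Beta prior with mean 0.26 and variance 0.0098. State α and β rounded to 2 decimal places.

By moment matching, α+β = μ(1−μ)/σ² − 1 = (0.26·0.74)/0.0098 − 1 = 19.6327 − 1 = 18.6327.
Since α/(α+β) = μ, α = 0.26·18.6327 = 4.84 and β = 0.74·18.6327 = 13.79.

α = 4.84, β = 13.79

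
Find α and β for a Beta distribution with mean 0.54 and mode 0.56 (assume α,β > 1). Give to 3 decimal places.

α = 3.240, β = 2.760

With s = α+β: μ = α/s and mode = (α−1)/(s−2). Eliminating α = μs,
μs − 1 = m(s−2) ⇒ s(μ−m) = 1−2m ⇒ s = -0.12/-0.02 = 6.0000.
So α = μs = 3.240, β = (1−μ)s = 2.760.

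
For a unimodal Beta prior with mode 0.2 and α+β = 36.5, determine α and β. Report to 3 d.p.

α = 7.900, β = 28.600

Since the density peak of Beta(α,β) is at (α−1)/(α+β−2),
α = 1 + 0.2(36.5−2) = 7.900 and β = 36.5 − 7.900 = 28.600.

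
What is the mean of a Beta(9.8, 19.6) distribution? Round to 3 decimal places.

E[X] = α/(α+β) = 9.8/29.4 = 0.333.

0.333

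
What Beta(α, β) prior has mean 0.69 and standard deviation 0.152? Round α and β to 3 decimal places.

α = 5.698, β = 2.560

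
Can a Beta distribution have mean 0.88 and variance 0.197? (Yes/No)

No

For any Beta, Var(X) < E[X]·(1−E[X]).
Here μ(1−μ) = 0.88×0.12 = 0.1056, and 0.197 ≥ 0.1056.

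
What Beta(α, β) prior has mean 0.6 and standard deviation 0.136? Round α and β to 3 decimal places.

Variance = 0.136² = 0.018496. The moment-matching identity α+β = μ(1−μ)/Var − 1 gives
α+β = 0.24/0.018496 − 1 = 11.9758, so α = μ·11.9758 = 7.185 and β = (1−μ)·11.9758 = 4.790.

α = 7.185, β = 4.790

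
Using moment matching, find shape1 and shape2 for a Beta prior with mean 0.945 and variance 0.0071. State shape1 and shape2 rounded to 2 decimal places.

shape1 = 5.97, shape2 = 0.35

Let s = shape1+shape2. The Beta variance is μ(1−μ)/(s+1).
So s+1 = μ(1−μ)/σ² = (0.945×0.055)/0.0071 = 0.051975/0.0071 = 7.3204, giving s = 6.3204.
Then shape1 = μs = 0.945×6.3204 = 5.97 and shape2 = (1−μ)s = 0.055×6.3204 = 0.35.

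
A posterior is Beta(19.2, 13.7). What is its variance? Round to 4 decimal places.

0.0072

Var = αβ/[(α+β)²(α+β+1)] = (19.2×13.7)/(32.9²×33.9) = 263.04/36693.699 = 0.0072.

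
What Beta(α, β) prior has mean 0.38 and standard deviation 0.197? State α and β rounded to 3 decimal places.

Variance = 0.197² = 0.038809. The moment-matching identity α+β = μ(1−μ)/Var − 1 gives
α+β = 0.2356/0.038809 − 1 = 5.0708, so α = μ·5.0708 = 1.927 and β = (1−μ)·5.0708 = 3.144.

α = 1.927, β = 3.144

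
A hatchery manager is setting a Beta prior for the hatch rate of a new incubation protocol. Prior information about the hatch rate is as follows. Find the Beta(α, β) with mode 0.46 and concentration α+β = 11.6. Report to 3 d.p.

α = 5.416, β = 6.184

For α,β>1 the mode is (α−1)/(α+β−2), so α = mode·(κ−2)+1 = 0.46×9.6+1 = 5.416.
And β = (1−mode)·(κ−2)+1 = 0.54×9.6+1 = 6.184.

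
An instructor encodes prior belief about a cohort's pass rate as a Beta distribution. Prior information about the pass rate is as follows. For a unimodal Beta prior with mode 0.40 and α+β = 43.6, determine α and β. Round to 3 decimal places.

Mode = (α−1)/(κ−2) with κ = α+β, so α−1 = 0.40·41.6 = 16.640.
α = 17.640; β = κ − α = 25.960.

α = 17.640, β = 25.960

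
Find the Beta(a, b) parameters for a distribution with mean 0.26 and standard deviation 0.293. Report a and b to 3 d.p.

a = 0.323, b = 0.918

σ² = 0.293² = 0.085849.
With s = a+b, Var = μ(1−μ)/(s+1), so s+1 = (0.26×0.74)/0.085849 = 2.2411 and s = 1.2411.
a = μs = 0.323, b = (1−μ)s = 0.918.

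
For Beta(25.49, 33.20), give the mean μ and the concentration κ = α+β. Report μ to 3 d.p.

μ = 0.434, κ = 58.69

κ = α+β = 25.49+33.20 = 58.69; μ = α/κ = 25.49/58.69 = 0.434.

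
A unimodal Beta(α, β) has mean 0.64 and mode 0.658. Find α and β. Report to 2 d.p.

With s = α+β: μ = α/s and mode = (α−1)/(s−2). Eliminating α = μs,
μs − 1 = m(s−2) ⇒ s(μ−m) = 1−2m ⇒ s = -0.316/-0.018 = 17.5556.
So α = μs = 11.24, β = (1−μ)s = 6.32.

α = 11.24, β = 6.32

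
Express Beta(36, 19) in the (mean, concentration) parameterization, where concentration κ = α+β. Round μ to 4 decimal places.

κ = α+β = 36+19 = 55; μ = α/κ = 36/55 = 0.6545.

μ = 0.6545, κ = 55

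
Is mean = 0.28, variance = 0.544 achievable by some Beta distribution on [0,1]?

The Beta variance bound is σ² < μ(1−μ).
Here μ(1−μ) = 0.28×0.72 = 0.2016, and 0.544 ≥ 0.2016.

No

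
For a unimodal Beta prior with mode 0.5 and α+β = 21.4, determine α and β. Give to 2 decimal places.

α = 10.70, β = 10.70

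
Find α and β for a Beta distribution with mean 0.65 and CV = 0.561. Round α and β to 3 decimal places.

α = 0.462, β = 0.249

Var = (CV·μ)² = (0.561×0.65)² = 0.132970.
α+β = μ(1−μ)/Var − 1 = 0.2275/0.132970 − 1 = 0.7109.
Thus α = 0.65·0.7109 = 0.462 and β = 0.35·0.7109 = 0.249.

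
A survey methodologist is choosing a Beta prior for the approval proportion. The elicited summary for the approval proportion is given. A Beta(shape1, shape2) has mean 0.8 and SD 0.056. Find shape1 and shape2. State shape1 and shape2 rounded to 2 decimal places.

σ² = 0.056² = 0.003136.
With s = shape1+shape2, Var = μ(1−μ)/(s+1), so s+1 = (0.8×0.2)/0.003136 = 51.0204 and s = 50.0204.
shape1 = μs = 40.02, shape2 = (1−μ)s = 10.00.

shape1 = 40.02, shape2 = 10.00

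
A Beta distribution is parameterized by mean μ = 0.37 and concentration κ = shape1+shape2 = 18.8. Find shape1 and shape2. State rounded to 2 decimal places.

Split κ in proportion μ : (1−μ): shape1 = 0.37·18.8 = 6.96, shape2 = 18.8 − 6.96 = 11.84.

shape1 = 6.96, shape2 = 11.84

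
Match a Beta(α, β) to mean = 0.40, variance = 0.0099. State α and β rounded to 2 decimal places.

α = 9.30, β = 13.95

Write ν = α+β; then α = μν and Var = μ(1−μ)/(ν+1).
ν = μ(1−μ)/Var − 1 = 0.2400/0.0099 − 1 = 23.2424.
α = 0.40·23.2424 = 9.30, β = 0.60·23.2424 = 13.95.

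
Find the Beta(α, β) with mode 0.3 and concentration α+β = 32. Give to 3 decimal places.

Mode = (α−1)/(κ−2) with κ = α+β, so α−1 = 0.3·30 = 9.000.
α = 10.000; β = κ − α = 22.000.

α = 10.000, β = 22.000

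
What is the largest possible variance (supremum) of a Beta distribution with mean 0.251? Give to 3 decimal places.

0.188

Var = μ(1−μ)/(α+β+1), which approaches μ(1−μ) as α+β → 0.
So the supremum is μ(1−μ) = 0.251×0.749 = 0.188.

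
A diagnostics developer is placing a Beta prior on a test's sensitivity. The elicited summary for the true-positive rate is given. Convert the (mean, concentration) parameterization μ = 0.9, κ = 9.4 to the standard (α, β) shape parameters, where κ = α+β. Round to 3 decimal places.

α = 8.460, β = 0.940

Split κ in proportion μ : (1−μ): α = 0.9·9.4 = 8.460, β = 9.4 − 8.460 = 0.940.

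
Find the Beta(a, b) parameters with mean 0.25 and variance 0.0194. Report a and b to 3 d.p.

Let s = a+b. The Beta variance is μ(1−μ)/(s+1).
So s+1 = μ(1−μ)/σ² = (0.25×0.75)/0.0194 = 0.1875/0.0194 = 9.6649, giving s = 8.6649.
Then a = μs = 0.25×8.6649 = 2.166 and b = (1−μ)s = 0.75×8.6649 = 6.499.

a = 2.166, b = 6.499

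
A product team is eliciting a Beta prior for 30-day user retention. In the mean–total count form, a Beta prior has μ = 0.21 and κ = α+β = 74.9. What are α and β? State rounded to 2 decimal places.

α = 15.73, β = 59.17

Split κ in proportion μ : (1−μ): α = 0.21·74.9 = 15.73, β = 74.9 − 15.73 = 59.17.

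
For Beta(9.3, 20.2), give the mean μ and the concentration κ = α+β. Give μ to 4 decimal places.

μ = 0.3153, κ = 29.5

κ = α+β = 9.3+20.2 = 29.5; μ = α/κ = 9.3/29.5 = 0.3153.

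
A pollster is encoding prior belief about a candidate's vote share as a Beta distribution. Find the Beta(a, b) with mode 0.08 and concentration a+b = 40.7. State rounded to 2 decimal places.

Mode = (a−1)/(κ−2) with κ = a+b, so a−1 = 0.08·38.7 = 3.10.
a = 4.10; b = κ − a = 36.60.

a = 4.10, b = 36.60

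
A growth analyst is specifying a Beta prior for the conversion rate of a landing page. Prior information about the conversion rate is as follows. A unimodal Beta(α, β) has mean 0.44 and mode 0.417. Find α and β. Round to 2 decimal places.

Let s = α+β. Mean gives α = μs = 0.44s; mode gives (α−1)/(s−2) = 0.417.
Substituting: 0.44s − 1 = 0.417(s−2) = 0.417s − 0.834, so 0.023s = 0.166 and s = 7.2174.
Then α = 0.44×7.2174 = 3.18 and β = s−α = 4.04.

α = 3.18, β = 4.04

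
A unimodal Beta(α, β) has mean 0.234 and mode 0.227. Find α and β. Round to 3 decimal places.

α = 18.252, β = 59.748

Let s = α+β. Mean gives α = μs = 0.234s; mode gives (α−1)/(s−2) = 0.227.
Substituting: 0.234s − 1 = 0.227(s−2) = 0.227s − 0.454, so 0.007s = 0.546 and s = 78.0000.
Then α = 0.234×78.0000 = 18.252 and β = s−α = 59.748.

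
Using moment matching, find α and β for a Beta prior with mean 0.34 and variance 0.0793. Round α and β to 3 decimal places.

α = 0.622, β = 1.208

Write ν = α+β; then α = μν and Var = μ(1−μ)/(ν+1).
ν = μ(1−μ)/Var − 1 = 0.2244/0.0793 − 1 = 1.8298.
α = 0.34·1.8298 = 0.622, β = 0.66·1.8298 = 1.208.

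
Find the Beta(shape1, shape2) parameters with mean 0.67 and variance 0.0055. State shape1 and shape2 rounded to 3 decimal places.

Write ν = shape1+shape2; then shape1 = μν and Var = μ(1−μ)/(ν+1).
ν = μ(1−μ)/Var − 1 = 0.2211/0.0055 − 1 = 39.2000.
shape1 = 0.67·39.2000 = 26.264, shape2 = 0.33·39.2000 = 12.936.

shape1 = 26.264, shape2 = 12.936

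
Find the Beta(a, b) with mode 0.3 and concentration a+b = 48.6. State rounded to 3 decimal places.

For a,b>1 the mode is (a−1)/(a+b−2), so a = mode·(κ−2)+1 = 0.3×46.6+1 = 14.980.
And b = (1−mode)·(κ−2)+1 = 0.7×46.6+1 = 33.620.

a = 14.980, b = 33.620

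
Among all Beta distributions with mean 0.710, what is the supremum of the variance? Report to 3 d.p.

Var = μ(1−μ)/(α+β+1), which approaches μ(1−μ) as α+β → 0.
So the supremum is μ(1−μ) = 0.710×0.290 = 0.206.

0.206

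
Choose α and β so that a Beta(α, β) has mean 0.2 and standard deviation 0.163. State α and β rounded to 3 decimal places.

α = 1.004, β = 4.018

σ² = 0.163² = 0.026569.
With s = α+β, Var = μ(1−μ)/(s+1), so s+1 = (0.2×0.8)/0.026569 = 6.0221 and s = 5.0221.
α = μs = 1.004, β = (1−μ)s = 4.018.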